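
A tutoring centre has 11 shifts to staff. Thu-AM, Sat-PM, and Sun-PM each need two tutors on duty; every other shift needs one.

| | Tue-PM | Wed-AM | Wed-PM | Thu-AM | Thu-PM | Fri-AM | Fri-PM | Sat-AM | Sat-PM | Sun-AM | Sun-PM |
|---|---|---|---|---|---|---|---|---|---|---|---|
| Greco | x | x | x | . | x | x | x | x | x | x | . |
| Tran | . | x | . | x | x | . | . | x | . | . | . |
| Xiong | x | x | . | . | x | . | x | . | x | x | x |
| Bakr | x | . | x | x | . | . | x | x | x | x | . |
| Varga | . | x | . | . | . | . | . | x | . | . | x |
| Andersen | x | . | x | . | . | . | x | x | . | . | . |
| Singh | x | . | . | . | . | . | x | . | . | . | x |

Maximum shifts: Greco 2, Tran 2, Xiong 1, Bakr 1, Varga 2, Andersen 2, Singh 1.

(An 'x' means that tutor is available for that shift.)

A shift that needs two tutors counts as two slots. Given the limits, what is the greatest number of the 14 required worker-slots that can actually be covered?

11

Total capacity across all tutors is 2+2+1+1+2+2+1 = 11, and 14 slots are needed, so at most 11 can be filled.
An assignment achieving 11: Tue-PM→Andersen, Wed-AM→Varga, Wed-PM→Greco, Thu-AM→Tran+Bakr, Thu-PM→Tran, Fri-AM→Greco, Fri-PM→Andersen, Sat-PM→Xiong, Sun-PM→Varga+Singh.
Loads: Greco 2/2, Tran 2/2, Xiong 1/1, Bakr 1/1, Varga 2/2, Andersen 2/2, Singh 1/1.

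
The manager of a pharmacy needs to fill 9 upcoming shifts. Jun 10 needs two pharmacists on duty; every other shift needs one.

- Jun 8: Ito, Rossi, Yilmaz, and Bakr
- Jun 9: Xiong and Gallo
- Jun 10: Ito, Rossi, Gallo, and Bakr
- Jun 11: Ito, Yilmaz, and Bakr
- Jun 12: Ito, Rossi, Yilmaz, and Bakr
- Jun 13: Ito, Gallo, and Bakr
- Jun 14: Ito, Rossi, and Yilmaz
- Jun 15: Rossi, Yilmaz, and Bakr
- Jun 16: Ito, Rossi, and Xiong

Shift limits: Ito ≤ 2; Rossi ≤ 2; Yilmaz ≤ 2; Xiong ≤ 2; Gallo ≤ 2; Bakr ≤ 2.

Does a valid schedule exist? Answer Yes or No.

One valid schedule: Jun 8→Yilmaz, Jun 9→Xiong, Jun 10→Gallo+Bakr, Jun 11→Ito, Jun 12→Yilmaz, Jun 13→Ito, Jun 14→Rossi, Jun 15→Rossi, Jun 16→Xiong.
Loads: Ito 2/2, Rossi 2/2, Yilmaz 2/2, Xiong 2/2, Gallo 1/2, Bakr 1/2 — all within limits.

Yes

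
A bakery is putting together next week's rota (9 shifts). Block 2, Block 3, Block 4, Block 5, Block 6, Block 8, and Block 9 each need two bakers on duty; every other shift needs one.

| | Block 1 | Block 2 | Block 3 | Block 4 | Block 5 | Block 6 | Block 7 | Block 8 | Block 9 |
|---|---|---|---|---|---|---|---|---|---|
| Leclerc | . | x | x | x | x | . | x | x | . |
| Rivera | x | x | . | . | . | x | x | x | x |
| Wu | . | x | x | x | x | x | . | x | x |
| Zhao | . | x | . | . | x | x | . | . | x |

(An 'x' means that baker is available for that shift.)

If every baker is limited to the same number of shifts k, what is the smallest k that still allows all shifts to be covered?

With 4 bakers and 16 worker-slots to fill, someone must work at least ⌈16/4⌉ = 4 shifts, so k ≥ 4.
k = 4 works: Block 1→Rivera, Block 2→Wu+Zhao, Block 3→Leclerc+Wu, Block 4→Leclerc+Wu, Block 5→Leclerc+Zhao, Block 6→Rivera+Zhao, Block 7→Leclerc, Block 8→Rivera+Wu, Block 9→Rivera+Zhao.
Loads: Leclerc 4, Rivera 4, Wu 4, Zhao 4 — all ≤ 4.

4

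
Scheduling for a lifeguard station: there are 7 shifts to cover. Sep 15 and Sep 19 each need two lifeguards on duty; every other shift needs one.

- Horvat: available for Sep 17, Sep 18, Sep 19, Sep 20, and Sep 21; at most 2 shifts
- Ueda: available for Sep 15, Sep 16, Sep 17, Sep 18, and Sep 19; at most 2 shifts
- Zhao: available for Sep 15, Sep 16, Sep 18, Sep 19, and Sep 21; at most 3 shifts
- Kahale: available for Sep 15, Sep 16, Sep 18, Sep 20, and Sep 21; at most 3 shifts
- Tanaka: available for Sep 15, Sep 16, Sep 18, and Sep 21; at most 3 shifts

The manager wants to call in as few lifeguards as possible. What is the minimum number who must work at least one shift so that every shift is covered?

4

9 slots to fill and no one can take more than 3, so at least ⌈9/3⌉ = 3 lifeguards are needed.
No set of 3 lifeguards can cover every shift (each such set leaves at least one shift with no one available or exceeds a cap).
Horvat, Ueda, Zhao, and Kahale alone can cover everything: Sep 15→Ueda+Zhao, Sep 16→Zhao, Sep 17→Horvat, Sep 18→Kahale, Sep 19→Ueda+Zhao, Sep 20→Horvat, Sep 21→Kahale.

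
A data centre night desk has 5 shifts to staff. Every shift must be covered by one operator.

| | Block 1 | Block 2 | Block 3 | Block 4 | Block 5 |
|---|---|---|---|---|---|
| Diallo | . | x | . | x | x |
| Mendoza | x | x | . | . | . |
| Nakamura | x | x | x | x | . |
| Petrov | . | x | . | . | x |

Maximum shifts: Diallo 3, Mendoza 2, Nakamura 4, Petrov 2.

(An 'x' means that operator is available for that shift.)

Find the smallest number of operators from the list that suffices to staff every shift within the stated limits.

2

5 slots to fill and no one can take more than 4, so at least ⌈5/4⌉ = 2 operators are needed.
Diallo and Nakamura alone can cover everything: Block 1→Nakamura, Block 2→Diallo, Block 3→Nakamura, Block 4→Diallo, Block 5→Diallo.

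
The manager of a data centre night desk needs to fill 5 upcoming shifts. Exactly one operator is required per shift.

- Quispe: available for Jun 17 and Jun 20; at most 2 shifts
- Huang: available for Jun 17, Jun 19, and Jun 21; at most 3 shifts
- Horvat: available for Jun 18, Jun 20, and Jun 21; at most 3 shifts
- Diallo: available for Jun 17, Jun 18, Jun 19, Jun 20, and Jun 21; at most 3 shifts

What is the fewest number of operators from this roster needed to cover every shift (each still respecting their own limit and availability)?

2

5 slots to fill and no one can take more than 3, so at least ⌈5/3⌉ = 2 operators are needed.
Quispe and Diallo alone can cover everything: Jun 17→Quispe, Jun 18→Diallo, Jun 19→Diallo, Jun 20→Quispe, Jun 21→Diallo.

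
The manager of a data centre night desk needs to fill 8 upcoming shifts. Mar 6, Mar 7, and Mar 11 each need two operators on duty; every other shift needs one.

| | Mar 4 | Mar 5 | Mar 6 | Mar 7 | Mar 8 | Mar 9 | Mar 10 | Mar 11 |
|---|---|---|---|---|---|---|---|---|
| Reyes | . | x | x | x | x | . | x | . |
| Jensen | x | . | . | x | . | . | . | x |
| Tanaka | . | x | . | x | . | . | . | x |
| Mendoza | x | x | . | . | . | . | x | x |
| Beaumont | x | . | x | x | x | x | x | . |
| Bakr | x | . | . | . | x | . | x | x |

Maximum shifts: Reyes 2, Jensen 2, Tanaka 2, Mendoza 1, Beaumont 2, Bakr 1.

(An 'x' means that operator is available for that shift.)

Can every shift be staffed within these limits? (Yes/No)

Total capacity is 2+2+2+1+2+1 = 10 but 11 worker-slots are needed — infeasible.

No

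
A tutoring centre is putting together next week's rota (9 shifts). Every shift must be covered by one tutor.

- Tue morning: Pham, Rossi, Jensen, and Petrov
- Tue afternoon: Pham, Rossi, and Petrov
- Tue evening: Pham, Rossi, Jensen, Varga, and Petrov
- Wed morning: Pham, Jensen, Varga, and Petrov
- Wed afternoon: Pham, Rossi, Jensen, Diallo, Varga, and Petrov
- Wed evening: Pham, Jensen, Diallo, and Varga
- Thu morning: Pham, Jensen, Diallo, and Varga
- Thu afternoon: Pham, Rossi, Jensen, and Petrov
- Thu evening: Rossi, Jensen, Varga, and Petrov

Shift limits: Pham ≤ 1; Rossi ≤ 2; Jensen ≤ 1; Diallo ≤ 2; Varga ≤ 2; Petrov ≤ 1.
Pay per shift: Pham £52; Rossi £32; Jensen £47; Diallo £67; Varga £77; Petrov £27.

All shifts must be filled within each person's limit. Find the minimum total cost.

£478

Picking the cheapest available tutor for each shift independently would cost £283, but that ignores the shift limits.
An optimal schedule: Tue morning→Rossi, Tue afternoon→Pham, Tue evening→Varga, Wed morning→Jensen, Wed afternoon→Petrov, Wed evening→Diallo, Thu morning→Diallo, Thu afternoon→Rossi, Thu evening→Varga.
Total: 32 + 52 + 77 + 47 + 27 + 67 + 67 + 32 + 77 = £478.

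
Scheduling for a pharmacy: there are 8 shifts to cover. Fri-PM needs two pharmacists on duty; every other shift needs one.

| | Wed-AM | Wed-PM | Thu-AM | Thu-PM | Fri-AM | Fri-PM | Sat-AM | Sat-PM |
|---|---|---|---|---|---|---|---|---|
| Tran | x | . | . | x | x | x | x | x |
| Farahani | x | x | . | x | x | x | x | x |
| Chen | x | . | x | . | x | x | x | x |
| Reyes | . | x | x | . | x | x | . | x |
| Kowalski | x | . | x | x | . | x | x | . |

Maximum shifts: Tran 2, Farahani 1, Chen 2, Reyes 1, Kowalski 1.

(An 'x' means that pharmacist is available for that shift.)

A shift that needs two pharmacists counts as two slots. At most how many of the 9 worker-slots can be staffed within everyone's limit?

7

Total capacity across all pharmacists is 2+1+2+1+1 = 7, and 9 slots are needed, so at most 7 can be filled.
An assignment achieving 7: Wed-AM→Tran, Wed-PM→Farahani, Thu-AM→Chen, Thu-PM→Tran, Fri-AM→Chen, Sat-AM→Kowalski, Sat-PM→Reyes.
Loads: Tran 2/2, Farahani 1/1, Chen 2/2, Reyes 1/1, Kowalski 1/1.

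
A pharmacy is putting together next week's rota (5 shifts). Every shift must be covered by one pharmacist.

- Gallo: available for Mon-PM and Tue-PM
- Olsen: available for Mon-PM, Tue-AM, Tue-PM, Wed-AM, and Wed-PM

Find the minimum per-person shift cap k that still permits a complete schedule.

3

With 2 pharmacists and 5 worker-slots to fill, someone must work at least ⌈5/2⌉ = 3 shifts, so k ≥ 3.
k = 3 works: Mon-PM→Gallo, Tue-AM→Olsen, Tue-PM→Gallo, Wed-AM→Olsen, Wed-PM→Olsen.
Loads: Gallo 2, Olsen 3 — all ≤ 3.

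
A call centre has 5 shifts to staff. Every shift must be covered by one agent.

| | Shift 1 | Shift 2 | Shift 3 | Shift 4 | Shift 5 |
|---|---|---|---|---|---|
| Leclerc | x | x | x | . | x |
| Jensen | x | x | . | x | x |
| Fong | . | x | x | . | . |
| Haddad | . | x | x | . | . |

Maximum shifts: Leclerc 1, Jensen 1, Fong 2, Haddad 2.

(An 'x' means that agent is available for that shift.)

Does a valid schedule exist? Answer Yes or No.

No

Total capacity is 6 and 5 slots are needed, so capacity alone doesn't rule it out.
Shifts {Shift 1, Shift 4, Shift 5} need 3 worker-slots in total, but the agents available for any of those shifts (Leclerc and Jensen) can supply at most 2 among them. So no valid schedule exists.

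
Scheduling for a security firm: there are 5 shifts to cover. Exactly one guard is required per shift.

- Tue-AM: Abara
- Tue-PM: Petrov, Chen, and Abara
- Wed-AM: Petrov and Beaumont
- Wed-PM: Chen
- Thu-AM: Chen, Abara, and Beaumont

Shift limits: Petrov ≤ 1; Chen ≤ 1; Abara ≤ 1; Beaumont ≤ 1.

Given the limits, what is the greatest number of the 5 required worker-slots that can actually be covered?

4

Total capacity across all guards is 1+1+1+1 = 4, and 5 slots are needed, so at most 4 can be filled.
An assignment achieving 4: Tue-AM→Abara, Wed-AM→Petrov, Wed-PM→Chen, Thu-AM→Beaumont.
Loads: Petrov 1/1, Chen 1/1, Abara 1/1, Beaumont 1/1.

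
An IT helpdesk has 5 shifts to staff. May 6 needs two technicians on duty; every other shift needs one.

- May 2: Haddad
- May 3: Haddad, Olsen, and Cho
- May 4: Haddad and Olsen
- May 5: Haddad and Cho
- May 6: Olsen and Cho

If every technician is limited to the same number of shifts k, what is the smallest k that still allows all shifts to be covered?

2

With 3 technicians and 6 worker-slots to fill, someone must work at least ⌈6/3⌉ = 2 shifts, so k ≥ 2.
k = 2 works: May 2→Haddad, May 3→Olsen, May 4→Haddad, May 5→Cho, May 6→Olsen+Cho.
Loads: Haddad 2, Olsen 2, Cho 2 — all ≤ 2.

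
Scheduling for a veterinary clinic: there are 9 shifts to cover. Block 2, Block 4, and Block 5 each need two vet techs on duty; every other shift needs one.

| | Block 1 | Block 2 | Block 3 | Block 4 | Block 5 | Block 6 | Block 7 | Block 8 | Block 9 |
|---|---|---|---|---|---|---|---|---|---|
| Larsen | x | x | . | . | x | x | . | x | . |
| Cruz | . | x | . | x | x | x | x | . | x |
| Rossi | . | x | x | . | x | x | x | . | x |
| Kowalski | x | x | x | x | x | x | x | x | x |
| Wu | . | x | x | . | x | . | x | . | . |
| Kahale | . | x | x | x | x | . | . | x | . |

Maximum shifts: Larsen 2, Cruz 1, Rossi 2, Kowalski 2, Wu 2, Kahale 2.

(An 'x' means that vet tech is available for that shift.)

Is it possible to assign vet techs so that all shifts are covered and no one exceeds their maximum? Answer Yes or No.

No

Total capacity is 2+1+2+2+2+2 = 11 but 12 worker-slots are needed — infeasible.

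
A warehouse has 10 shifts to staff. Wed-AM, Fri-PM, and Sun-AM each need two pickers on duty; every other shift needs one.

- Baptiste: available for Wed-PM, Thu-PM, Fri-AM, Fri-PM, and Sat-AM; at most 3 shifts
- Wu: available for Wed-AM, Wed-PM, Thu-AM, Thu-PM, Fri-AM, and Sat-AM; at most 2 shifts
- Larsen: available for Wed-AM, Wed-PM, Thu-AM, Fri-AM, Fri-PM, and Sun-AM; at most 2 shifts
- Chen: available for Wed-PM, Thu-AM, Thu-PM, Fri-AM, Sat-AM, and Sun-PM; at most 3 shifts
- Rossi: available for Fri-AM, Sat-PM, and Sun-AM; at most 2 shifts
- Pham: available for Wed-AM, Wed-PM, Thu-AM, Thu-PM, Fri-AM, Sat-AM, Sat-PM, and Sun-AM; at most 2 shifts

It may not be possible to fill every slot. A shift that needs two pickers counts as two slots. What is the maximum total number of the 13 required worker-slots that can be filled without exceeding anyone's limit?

13

Total capacity across all pickers is 3+2+2+3+2+2 = 14, and 13 slots are needed, so at most 13 can be filled.
An assignment achieving 13: Wed-AM→Wu+Larsen, Wed-PM→Chen, Thu-AM→Wu, Thu-PM→Baptiste, Fri-AM→Chen, Fri-PM→Baptiste+Larsen, Sat-AM→Baptiste, Sat-PM→Rossi, Sun-AM→Rossi+Pham, Sun-PM→Chen.
Loads: Baptiste 3/3, Wu 2/2, Larsen 2/2, Chen 3/3, Rossi 2/2, Pham 1/2.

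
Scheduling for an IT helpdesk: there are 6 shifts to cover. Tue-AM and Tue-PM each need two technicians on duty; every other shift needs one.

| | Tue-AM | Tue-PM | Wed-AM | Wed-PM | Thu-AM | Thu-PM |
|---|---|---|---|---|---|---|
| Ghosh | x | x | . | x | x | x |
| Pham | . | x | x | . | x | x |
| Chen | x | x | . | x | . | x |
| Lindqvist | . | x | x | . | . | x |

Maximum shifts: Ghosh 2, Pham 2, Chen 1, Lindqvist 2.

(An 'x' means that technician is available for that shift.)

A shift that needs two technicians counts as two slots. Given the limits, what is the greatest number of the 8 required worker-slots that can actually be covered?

Total capacity across all technicians is 2+2+1+2 = 7, and 8 slots are needed, so at most 7 can be filled.
An assignment achieving 7: Tue-AM→Ghosh+Chen, Tue-PM→Lindqvist, Wed-AM→Pham, Wed-PM→Ghosh, Thu-AM→Pham, Thu-PM→Lindqvist.
Loads: Ghosh 2/2, Pham 2/2, Chen 1/1, Lindqvist 2/2.

7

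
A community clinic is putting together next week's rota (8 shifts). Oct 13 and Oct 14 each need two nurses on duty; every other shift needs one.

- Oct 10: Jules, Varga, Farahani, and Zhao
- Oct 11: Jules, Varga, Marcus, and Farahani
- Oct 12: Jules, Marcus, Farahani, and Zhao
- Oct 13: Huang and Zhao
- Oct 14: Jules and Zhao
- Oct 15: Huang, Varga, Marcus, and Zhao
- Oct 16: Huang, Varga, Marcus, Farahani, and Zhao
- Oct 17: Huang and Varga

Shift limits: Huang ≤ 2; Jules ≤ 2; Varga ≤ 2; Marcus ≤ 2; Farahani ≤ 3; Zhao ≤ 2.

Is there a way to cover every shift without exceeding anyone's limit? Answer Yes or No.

Oct 13 can only be covered by Huang and Zhao, so that assignment is forced.
Oct 14 can only be covered by Jules and Zhao, so that assignment is forced.
One valid schedule: Oct 10→Jules, Oct 11→Varga, Oct 12→Marcus, Oct 13→Huang+Zhao, Oct 14→Jules+Zhao, Oct 15→Varga, Oct 16→Marcus, Oct 17→Huang.
Loads: Huang 2/2, Jules 2/2, Varga 2/2, Marcus 2/2, Farahani 0/3, Zhao 2/2 — all within limits.

Yes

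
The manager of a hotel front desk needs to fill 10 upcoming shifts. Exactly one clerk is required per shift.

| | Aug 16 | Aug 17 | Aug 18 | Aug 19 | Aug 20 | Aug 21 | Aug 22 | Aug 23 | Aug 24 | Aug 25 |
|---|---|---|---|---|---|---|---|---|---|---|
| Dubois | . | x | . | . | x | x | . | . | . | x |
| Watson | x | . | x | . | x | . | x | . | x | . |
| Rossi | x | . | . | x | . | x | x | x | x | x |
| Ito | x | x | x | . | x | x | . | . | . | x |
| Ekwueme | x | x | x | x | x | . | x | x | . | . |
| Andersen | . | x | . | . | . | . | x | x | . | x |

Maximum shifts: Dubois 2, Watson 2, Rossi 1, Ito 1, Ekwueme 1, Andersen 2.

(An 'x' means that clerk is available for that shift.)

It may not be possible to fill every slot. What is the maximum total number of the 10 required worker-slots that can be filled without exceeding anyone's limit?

Total capacity across all clerks is 2+2+1+1+1+2 = 9, and 10 slots are needed, so at most 9 can be filled.
An assignment achieving 9: Aug 16→Ito, Aug 17→Dubois, Aug 18→Watson, Aug 19→Rossi, Aug 21→Dubois, Aug 22→Andersen, Aug 23→Ekwueme, Aug 24→Watson, Aug 25→Andersen.
Loads: Dubois 2/2, Watson 2/2, Rossi 1/1, Ito 1/1, Ekwueme 1/1, Andersen 2/2.

9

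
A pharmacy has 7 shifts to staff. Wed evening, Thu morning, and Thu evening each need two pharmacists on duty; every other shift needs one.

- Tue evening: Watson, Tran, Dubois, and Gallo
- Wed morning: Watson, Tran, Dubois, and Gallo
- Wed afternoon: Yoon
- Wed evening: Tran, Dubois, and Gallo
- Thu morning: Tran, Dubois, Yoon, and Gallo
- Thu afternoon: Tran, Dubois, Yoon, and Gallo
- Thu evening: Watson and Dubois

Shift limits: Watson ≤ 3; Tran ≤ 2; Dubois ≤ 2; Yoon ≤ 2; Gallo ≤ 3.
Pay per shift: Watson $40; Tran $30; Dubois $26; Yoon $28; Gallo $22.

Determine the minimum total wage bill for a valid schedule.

Wed afternoon can only be covered by Yoon, so that assignment is forced.
Thu evening can only be covered by Watson and Dubois, so that assignment is forced.
Picking the cheapest available pharmacist for each shift independently would cost $256, but that ignores the shift limits.
An optimal schedule: Tue evening→Gallo, Wed morning→Gallo, Wed afternoon→Yoon, Wed evening→Gallo+Dubois, Thu morning→Yoon+Tran, Thu afternoon→Tran, Thu evening→Dubois+Watson.
Total: 22 + 22 + 28 + 22 + 26 + 28 + 30 + 30 + 26 + 40 = $274.

$274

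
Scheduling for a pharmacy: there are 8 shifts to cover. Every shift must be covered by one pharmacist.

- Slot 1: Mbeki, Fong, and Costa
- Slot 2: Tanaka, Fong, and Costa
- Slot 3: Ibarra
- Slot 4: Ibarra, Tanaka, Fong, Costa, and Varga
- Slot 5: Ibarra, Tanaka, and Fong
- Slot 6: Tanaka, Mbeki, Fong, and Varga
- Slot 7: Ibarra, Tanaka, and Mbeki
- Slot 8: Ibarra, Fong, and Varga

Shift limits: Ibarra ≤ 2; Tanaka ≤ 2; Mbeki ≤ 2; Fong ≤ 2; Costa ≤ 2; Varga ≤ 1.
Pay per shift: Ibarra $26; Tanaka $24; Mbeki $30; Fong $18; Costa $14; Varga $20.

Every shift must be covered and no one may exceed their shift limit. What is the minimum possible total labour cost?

Slot 3 can only be covered by Ibarra, so that assignment is forced.
Picking the cheapest available pharmacist for each shift independently would cost $146, but that ignores the shift limits.
An optimal schedule: Slot 1→Costa, Slot 2→Costa, Slot 3→Ibarra, Slot 4→Tanaka, Slot 5→Fong, Slot 6→Varga, Slot 7→Tanaka, Slot 8→Fong.
Total: 14 + 14 + 26 + 24 + 18 + 20 + 24 + 18 = $158.

$158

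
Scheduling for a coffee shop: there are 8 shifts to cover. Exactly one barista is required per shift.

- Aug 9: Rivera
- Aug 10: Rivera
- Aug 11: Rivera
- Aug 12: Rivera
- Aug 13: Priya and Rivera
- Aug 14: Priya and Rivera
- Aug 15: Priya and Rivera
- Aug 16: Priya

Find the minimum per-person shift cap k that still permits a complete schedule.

With 2 baristas and 8 worker-slots to fill, someone must work at least ⌈8/2⌉ = 4 shifts, so k ≥ 4.
k = 4 works: Aug 9→Rivera, Aug 10→Rivera, Aug 11→Rivera, Aug 12→Rivera, Aug 13→Priya, Aug 14→Priya, Aug 15→Priya, Aug 16→Priya.
Loads: Priya 4, Rivera 4 — all ≤ 4.

4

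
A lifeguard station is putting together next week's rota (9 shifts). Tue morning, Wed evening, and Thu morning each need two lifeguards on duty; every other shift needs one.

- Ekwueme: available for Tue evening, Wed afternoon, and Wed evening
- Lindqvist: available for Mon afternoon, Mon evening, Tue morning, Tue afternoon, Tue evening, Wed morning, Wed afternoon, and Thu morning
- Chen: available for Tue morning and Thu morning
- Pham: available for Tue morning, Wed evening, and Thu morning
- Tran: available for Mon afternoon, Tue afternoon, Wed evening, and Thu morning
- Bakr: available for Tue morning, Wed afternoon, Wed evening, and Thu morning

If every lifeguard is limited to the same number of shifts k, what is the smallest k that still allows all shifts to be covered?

With 6 lifeguards and 12 worker-slots to fill, someone must work at least ⌈12/6⌉ = 2 shifts, so k ≥ 2.
k = 2 works: Mon afternoon→Tran, Mon evening→Lindqvist, Tue morning→Chen+Pham, Tue afternoon→Tran, Tue evening→Ekwueme, Wed morning→Lindqvist, Wed afternoon→Ekwueme, Wed evening→Pham+Bakr, Thu morning→Chen+Bakr.
Loads: Ekwueme 2, Lindqvist 2, Chen 2, Pham 2, Tran 2, Bakr 2 — all ≤ 2.

2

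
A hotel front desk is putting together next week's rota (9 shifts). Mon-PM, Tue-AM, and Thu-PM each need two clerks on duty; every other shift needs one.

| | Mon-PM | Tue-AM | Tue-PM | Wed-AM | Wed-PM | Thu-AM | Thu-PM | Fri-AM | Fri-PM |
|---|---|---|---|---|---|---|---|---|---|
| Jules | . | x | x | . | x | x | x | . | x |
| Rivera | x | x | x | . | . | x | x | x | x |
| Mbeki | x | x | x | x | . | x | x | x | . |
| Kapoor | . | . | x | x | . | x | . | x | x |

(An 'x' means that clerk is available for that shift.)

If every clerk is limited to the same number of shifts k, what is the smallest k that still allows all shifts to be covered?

With 4 clerks and 12 worker-slots to fill, someone must work at least ⌈12/4⌉ = 3 shifts, so k ≥ 3.
k = 3 works: Mon-PM→Rivera+Mbeki, Tue-AM→Jules+Rivera, Tue-PM→Kapoor, Wed-AM→Mbeki, Wed-PM→Jules, Thu-AM→Kapoor, Thu-PM→Jules+Rivera, Fri-AM→Mbeki, Fri-PM→Kapoor.
Loads: Jules 3, Rivera 3, Mbeki 3, Kapoor 3 — all ≤ 3.

3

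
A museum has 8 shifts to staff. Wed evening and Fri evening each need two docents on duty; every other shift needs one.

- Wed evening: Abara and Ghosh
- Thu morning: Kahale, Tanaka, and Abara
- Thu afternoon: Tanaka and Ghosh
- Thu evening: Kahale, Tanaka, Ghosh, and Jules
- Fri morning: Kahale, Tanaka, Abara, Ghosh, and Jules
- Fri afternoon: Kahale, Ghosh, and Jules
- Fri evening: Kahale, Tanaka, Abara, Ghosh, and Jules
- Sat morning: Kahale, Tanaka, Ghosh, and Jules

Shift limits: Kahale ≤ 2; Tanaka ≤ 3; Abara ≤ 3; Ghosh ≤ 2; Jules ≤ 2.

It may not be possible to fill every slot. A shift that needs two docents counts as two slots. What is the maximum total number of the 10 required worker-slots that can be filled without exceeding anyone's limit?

Total capacity across all docents is 2+3+3+2+2 = 12, and 10 slots are needed, so at most 10 can be filled.
An assignment achieving 10: Wed evening→Abara+Ghosh, Thu morning→Kahale, Thu afternoon→Tanaka, Thu evening→Tanaka, Fri morning→Abara, Fri afternoon→Kahale, Fri evening→Abara+Ghosh, Sat morning→Tanaka.
Loads: Kahale 2/2, Tanaka 3/3, Abara 3/3, Ghosh 2/2, Jules 0/2.

10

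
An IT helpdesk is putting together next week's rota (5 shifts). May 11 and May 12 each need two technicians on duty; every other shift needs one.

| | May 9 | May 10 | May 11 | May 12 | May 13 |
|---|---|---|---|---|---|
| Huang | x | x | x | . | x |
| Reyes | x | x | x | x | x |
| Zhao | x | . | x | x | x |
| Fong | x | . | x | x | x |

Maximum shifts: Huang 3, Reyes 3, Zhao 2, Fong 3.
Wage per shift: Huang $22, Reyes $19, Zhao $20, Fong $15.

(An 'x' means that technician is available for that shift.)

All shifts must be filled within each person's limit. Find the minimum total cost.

$122

Picking the cheapest available technician for each shift independently would cost $117, but that ignores the shift limits.
An optimal schedule: May 9→Fong, May 10→Reyes, May 11→Reyes+Zhao, May 12→Fong+Reyes, May 13→Fong.
Total: 15 + 19 + 19 + 20 + 15 + 19 + 15 = $122.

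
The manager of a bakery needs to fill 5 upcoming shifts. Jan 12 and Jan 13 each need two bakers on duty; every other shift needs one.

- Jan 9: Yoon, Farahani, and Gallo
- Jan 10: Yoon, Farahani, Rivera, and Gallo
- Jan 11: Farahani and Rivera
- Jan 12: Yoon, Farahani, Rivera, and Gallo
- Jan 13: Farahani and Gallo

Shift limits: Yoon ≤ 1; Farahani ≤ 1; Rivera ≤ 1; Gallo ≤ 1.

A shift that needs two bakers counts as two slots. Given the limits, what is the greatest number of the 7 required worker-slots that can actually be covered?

4

Total capacity across all bakers is 1+1+1+1 = 4, and 7 slots are needed, so at most 4 can be filled.
An assignment achieving 4: Jan 9→Yoon, Jan 10→Rivera, Jan 11→Farahani, Jan 13→Gallo.
Loads: Yoon 1/1, Farahani 1/1, Rivera 1/1, Gallo 1/1.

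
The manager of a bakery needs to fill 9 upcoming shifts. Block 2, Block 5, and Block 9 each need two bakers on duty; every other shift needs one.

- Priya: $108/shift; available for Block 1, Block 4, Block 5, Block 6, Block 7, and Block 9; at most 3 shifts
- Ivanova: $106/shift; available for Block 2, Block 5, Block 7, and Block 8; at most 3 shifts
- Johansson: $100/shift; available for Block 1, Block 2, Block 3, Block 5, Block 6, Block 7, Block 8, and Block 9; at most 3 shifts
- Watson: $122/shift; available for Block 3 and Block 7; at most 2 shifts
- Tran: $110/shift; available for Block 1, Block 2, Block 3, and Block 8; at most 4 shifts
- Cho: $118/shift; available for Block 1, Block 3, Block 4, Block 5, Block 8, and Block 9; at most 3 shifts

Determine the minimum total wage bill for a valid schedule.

Picking the cheapest available baker for each shift independently would cost $1228, but that ignores the shift limits.
An optimal schedule: Block 1→Tran, Block 2→Johansson+Ivanova, Block 3→Tran, Block 4→Priya, Block 5→Ivanova+Priya, Block 6→Johansson, Block 7→Ivanova, Block 8→Tran, Block 9→Johansson+Priya.
Total: 110 + 100 + 106 + 110 + 108 + 106 + 108 + 100 + 106 + 110 + 100 + 108 = $1272.

$1272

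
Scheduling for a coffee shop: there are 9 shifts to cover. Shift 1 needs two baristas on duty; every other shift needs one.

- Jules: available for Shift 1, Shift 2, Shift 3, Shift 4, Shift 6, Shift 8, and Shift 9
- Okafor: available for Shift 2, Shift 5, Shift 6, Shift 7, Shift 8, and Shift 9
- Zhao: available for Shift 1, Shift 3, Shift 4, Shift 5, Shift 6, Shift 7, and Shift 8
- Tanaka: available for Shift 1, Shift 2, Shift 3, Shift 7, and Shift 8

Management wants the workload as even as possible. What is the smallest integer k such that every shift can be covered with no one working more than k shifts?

With 4 baristas and 10 worker-slots to fill, someone must work at least ⌈10/4⌉ = 3 shifts, so k ≥ 3.
k = 3 works: Shift 1→Jules+Zhao, Shift 2→Okafor, Shift 3→Zhao, Shift 4→Jules, Shift 5→Okafor, Shift 6→Okafor, Shift 7→Zhao, Shift 8→Tanaka, Shift 9→Jules.
Loads: Jules 3, Okafor 3, Zhao 3, Tanaka 1 — all ≤ 3.

3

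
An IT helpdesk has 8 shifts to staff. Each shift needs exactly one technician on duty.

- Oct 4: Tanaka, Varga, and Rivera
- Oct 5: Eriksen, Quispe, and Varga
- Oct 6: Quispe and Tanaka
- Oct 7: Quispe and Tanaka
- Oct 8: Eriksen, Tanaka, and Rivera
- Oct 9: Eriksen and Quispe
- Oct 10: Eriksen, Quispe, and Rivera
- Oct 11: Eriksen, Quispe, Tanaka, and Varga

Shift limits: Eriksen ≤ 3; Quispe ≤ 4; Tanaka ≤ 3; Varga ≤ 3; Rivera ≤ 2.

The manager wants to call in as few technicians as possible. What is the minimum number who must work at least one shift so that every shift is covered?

8 slots to fill and no one can take more than 4, so at least ⌈8/4⌉ = 2 technicians are needed.
Any 2 technicians together have capacity at most 4+3 = 7 < 8 slots, so 2 can never suffice.
Eriksen, Quispe, and Tanaka alone can cover everything: Oct 4→Tanaka, Oct 5→Eriksen, Oct 6→Quispe, Oct 7→Quispe, Oct 8→Eriksen, Oct 9→Eriksen, Oct 10→Quispe, Oct 11→Quispe.

3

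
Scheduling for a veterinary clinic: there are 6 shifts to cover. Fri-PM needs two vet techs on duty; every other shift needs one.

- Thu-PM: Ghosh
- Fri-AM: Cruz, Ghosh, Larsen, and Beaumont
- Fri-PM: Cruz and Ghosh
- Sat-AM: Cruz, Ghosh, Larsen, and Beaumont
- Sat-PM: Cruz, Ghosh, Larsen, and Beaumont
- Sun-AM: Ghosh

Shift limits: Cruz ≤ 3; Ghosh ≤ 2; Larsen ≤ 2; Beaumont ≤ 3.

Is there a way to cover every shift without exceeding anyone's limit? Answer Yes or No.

No

Total capacity is 10 and 7 slots are needed, so capacity alone doesn't rule it out.
Shifts {Thu-PM, Fri-PM, Sun-AM} need 4 worker-slots in total, but the vet techs available for any of those shifts (Cruz and Ghosh) can supply at most 3 among them. So no valid schedule exists.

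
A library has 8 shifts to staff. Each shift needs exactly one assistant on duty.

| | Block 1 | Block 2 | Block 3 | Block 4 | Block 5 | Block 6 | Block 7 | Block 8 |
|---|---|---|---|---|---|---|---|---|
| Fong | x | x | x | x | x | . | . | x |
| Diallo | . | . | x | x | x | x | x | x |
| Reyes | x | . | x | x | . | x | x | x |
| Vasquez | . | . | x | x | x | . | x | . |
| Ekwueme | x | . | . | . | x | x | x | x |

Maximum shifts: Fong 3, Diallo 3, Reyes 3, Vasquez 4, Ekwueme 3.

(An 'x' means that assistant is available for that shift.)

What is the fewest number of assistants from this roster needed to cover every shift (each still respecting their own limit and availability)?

8 slots to fill and no one can take more than 4, so at least ⌈8/4⌉ = 2 assistants are needed.
Any 2 assistants together have capacity at most 4+3 = 7 < 8 slots, so 2 can never suffice.
Fong, Diallo, and Reyes alone can cover everything: Block 1→Fong, Block 2→Fong, Block 3→Diallo, Block 4→Reyes, Block 5→Fong, Block 6→Diallo, Block 7→Diallo, Block 8→Reyes.

3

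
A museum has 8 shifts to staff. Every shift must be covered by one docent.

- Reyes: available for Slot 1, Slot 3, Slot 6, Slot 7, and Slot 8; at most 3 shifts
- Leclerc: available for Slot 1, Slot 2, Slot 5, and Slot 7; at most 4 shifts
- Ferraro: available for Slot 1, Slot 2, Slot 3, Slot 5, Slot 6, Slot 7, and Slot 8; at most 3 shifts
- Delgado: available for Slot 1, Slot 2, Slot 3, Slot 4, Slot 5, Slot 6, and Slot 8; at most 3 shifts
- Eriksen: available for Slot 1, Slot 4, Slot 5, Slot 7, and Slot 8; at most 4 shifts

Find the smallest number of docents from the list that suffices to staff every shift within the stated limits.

8 slots to fill and no one can take more than 4, so at least ⌈8/4⌉ = 2 docents are needed.
No set of 2 docents can cover every shift (each such set leaves at least one shift with no one available or exceeds a cap).
Reyes, Leclerc, and Delgado alone can cover everything: Slot 1→Leclerc, Slot 2→Leclerc, Slot 3→Reyes, Slot 4→Delgado, Slot 5→Leclerc, Slot 6→Reyes, Slot 7→Reyes, Slot 8→Delgado.

3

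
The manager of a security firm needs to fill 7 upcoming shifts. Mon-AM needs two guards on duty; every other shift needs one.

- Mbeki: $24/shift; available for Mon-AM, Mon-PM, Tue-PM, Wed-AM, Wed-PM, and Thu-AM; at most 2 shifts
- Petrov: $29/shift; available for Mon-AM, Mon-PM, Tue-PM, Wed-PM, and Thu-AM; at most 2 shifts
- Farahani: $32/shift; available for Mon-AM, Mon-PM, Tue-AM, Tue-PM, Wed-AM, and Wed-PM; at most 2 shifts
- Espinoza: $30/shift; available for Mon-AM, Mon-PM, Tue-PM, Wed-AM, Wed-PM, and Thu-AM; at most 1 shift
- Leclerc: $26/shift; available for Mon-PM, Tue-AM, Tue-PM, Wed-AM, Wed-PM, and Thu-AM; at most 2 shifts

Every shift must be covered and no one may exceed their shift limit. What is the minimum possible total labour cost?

$220

Picking the cheapest available guard for each shift independently would cost $199, but that ignores the shift limits.
An optimal schedule: Mon-AM→Espinoza+Farahani, Mon-PM→Leclerc, Tue-AM→Leclerc, Tue-PM→Petrov, Wed-AM→Mbeki, Wed-PM→Petrov, Thu-AM→Mbeki.
Total: 30 + 32 + 26 + 26 + 29 + 24 + 29 + 24 = $220.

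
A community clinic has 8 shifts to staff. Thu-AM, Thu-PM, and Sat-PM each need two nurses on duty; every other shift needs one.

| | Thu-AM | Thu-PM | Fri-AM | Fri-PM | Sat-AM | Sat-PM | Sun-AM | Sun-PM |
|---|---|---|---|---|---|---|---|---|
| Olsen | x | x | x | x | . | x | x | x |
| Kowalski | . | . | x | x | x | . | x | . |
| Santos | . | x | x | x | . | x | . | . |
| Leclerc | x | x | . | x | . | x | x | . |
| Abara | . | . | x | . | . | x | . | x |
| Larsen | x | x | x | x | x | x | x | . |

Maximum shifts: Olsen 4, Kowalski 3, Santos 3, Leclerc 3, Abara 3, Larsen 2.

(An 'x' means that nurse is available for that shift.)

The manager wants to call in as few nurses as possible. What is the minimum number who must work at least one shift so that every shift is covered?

4

11 slots to fill and no one can take more than 4, so at least ⌈11/4⌉ = 3 nurses are needed.
Any 3 nurses together have capacity at most 4+3+3 = 10 < 11 slots, so 3 can never suffice.
Olsen, Kowalski, Santos, and Leclerc alone can cover everything: Thu-AM→Olsen+Leclerc, Thu-PM→Olsen+Santos, Fri-AM→Olsen, Fri-PM→Kowalski, Sat-AM→Kowalski, Sat-PM→Santos+Leclerc, Sun-AM→Kowalski, Sun-PM→Olsen.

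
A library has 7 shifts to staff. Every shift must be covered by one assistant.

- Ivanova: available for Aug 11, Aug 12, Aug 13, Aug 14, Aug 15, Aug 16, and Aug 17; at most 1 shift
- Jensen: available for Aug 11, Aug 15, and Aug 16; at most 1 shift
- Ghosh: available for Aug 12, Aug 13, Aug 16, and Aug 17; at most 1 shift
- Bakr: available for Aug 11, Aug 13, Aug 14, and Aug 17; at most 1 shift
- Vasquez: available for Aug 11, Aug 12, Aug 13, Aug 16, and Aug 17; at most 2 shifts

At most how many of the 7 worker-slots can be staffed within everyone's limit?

6

Total capacity across all assistants is 1+1+1+1+2 = 6, and 7 slots are needed, so at most 6 can be filled.
An assignment achieving 6: Aug 11→Bakr, Aug 12→Ghosh, Aug 13→Vasquez, Aug 14→Ivanova, Aug 15→Jensen, Aug 16→Vasquez.
Loads: Ivanova 1/1, Jensen 1/1, Ghosh 1/1, Bakr 1/1, Vasquez 2/2.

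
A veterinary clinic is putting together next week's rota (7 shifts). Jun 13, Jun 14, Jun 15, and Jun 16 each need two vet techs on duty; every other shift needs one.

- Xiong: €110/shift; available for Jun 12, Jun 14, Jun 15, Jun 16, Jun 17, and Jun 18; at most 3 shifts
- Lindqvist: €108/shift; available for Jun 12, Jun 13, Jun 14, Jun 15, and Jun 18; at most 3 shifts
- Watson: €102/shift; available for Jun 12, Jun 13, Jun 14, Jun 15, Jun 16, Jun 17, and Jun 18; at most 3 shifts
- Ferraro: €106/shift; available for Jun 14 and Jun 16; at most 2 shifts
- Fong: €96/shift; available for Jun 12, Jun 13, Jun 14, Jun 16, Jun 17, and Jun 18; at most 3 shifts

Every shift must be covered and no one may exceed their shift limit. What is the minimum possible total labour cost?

Picking the cheapest available vet tech for each shift independently would cost €1092, but that ignores the shift limits.
An optimal schedule: Jun 12→Fong, Jun 13→Fong+Watson, Jun 14→Ferraro+Lindqvist, Jun 15→Watson+Lindqvist, Jun 16→Watson+Ferraro, Jun 17→Fong, Jun 18→Lindqvist.
Total: 96 + 96 + 102 + 106 + 108 + 102 + 108 + 102 + 106 + 96 + 108 = €1130.

€1130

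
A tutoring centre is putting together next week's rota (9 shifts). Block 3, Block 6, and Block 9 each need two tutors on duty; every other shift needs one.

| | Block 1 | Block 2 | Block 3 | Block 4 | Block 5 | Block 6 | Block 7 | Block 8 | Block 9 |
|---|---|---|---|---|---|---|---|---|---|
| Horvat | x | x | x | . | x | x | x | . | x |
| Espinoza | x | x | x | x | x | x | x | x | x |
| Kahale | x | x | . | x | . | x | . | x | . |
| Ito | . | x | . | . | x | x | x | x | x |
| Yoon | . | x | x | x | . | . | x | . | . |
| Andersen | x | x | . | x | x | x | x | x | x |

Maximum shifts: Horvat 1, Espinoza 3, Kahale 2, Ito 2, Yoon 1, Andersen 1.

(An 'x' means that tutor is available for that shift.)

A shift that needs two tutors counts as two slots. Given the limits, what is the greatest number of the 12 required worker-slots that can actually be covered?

10

Total capacity across all tutors is 1+3+2+2+1+1 = 10, and 12 slots are needed, so at most 10 can be filled.
An assignment achieving 10: Block 1→Espinoza, Block 3→Horvat+Espinoza, Block 4→Espinoza, Block 5→Ito, Block 6→Kahale, Block 7→Yoon, Block 8→Kahale, Block 9→Ito+Andersen.
Loads: Horvat 1/1, Espinoza 3/3, Kahale 2/2, Ito 2/2, Yoon 1/1, Andersen 1/1.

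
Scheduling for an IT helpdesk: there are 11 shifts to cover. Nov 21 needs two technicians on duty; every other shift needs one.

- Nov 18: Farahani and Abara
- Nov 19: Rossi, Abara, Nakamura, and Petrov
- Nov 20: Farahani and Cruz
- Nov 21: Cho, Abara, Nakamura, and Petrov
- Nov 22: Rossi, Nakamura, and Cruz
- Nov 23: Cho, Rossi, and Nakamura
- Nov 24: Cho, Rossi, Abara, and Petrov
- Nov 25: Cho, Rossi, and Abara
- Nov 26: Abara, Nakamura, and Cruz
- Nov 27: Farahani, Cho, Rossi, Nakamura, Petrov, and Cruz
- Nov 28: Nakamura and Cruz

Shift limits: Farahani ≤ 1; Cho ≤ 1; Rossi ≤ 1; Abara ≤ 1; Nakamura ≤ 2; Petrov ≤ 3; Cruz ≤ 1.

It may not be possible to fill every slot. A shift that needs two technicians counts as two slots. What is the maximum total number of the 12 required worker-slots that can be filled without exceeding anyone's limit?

10

Total capacity across all technicians is 1+1+1+1+2+3+1 = 10, and 12 slots are needed, so at most 10 can be filled.
An assignment achieving 10: Nov 18→Farahani, Nov 19→Petrov, Nov 20→Cruz, Nov 21→Petrov, Nov 22→Rossi, Nov 23→Cho, Nov 24→Petrov, Nov 25→Abara, Nov 26→Nakamura, Nov 28→Nakamura.
Loads: Farahani 1/1, Cho 1/1, Rossi 1/1, Abara 1/1, Nakamura 2/2, Petrov 3/3, Cruz 1/1.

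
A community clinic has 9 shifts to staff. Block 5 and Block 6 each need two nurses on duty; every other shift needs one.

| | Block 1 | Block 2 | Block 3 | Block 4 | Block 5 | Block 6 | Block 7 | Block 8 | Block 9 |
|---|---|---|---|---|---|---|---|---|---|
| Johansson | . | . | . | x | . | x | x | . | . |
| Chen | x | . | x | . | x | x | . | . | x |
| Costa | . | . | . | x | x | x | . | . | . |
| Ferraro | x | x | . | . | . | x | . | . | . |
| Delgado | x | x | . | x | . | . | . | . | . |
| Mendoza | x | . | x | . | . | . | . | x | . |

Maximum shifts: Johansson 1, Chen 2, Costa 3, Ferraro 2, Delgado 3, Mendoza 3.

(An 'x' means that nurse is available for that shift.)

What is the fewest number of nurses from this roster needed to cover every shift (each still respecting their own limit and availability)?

5

11 slots to fill and no one can take more than 3, so at least ⌈11/3⌉ = 4 nurses are needed.
Shifts {Block 2, Block 5, Block 7, Block 8} need 5 slots, but among the nurses available for them (Johansson, Chen, Costa, Ferraro, Delgado, and Mendoza) any 4 together supply at most 4. So 4 nurses are not enough.
Johansson, Chen, Costa, Ferraro, and Mendoza alone can cover everything: Block 1→Mendoza, Block 2→Ferraro, Block 3→Mendoza, Block 4→Costa, Block 5→Chen+Costa, Block 6→Costa+Ferraro, Block 7→Johansson, Block 8→Mendoza, Block 9→Chen.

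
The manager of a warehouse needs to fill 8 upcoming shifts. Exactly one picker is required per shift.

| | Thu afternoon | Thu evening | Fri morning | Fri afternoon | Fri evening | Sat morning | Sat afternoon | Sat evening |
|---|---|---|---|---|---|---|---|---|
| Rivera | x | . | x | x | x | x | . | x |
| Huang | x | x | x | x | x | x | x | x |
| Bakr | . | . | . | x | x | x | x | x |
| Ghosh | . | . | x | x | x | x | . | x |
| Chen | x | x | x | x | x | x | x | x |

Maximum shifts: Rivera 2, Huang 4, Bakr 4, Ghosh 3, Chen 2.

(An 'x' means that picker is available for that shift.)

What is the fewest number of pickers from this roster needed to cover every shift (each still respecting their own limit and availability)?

2

8 slots to fill and no one can take more than 4, so at least ⌈8/4⌉ = 2 pickers are needed.
Huang and Bakr alone can cover everything: Thu afternoon→Huang, Thu evening→Huang, Fri morning→Huang, Fri afternoon→Huang, Fri evening→Bakr, Sat morning→Bakr, Sat afternoon→Bakr, Sat evening→Bakr.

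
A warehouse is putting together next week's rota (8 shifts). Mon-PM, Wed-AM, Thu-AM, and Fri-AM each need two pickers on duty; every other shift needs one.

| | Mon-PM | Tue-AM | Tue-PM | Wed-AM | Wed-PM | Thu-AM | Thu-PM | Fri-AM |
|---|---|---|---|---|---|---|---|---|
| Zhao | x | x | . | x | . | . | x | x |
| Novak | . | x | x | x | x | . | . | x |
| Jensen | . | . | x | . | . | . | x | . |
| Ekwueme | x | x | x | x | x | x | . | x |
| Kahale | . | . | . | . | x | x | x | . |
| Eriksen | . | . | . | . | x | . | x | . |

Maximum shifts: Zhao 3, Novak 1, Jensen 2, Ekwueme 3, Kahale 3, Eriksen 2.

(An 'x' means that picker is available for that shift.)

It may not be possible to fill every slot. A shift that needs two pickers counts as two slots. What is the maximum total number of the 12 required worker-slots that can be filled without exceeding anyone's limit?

11

Total capacity across all pickers is 3+1+2+3+3+2 = 14, and 12 slots are needed, so at most 12 can be filled.
An assignment achieving 11: Mon-PM→Zhao+Ekwueme, Tue-AM→Zhao, Tue-PM→Jensen, Wed-AM→Zhao+Novak, Wed-PM→Kahale, Thu-AM→Ekwueme+Kahale, Thu-PM→Jensen, Fri-AM→Ekwueme.
Loads: Zhao 3/3, Novak 1/1, Jensen 2/2, Ekwueme 3/3, Kahale 2/3, Eriksen 0/2.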